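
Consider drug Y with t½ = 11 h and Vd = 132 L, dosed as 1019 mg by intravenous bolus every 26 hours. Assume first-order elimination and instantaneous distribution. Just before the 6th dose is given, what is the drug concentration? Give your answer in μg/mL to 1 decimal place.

f = (1/2)^(τ/t½) = (1/2)^(26/11) ≈ 0.1943.
C₀ = D/Vd = 1019/132 ≈ 7.720 μg/mL.
Before the 6th dose, 5 doses have been given. Superposition: Cmin = C₀·(f + f² + … + f^5).
≈ 7.720 × (0.1943 + 0.0378 + 0.0073 + 0.0014 + 0.0003) ≈ 7.720 × 0.2411 ≈ 1.861 μg/mL.

1.9 μg/mL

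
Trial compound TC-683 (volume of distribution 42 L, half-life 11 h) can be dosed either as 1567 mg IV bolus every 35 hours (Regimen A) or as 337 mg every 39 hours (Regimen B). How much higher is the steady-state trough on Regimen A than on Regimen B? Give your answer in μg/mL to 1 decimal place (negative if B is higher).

3.9 μg/mL

Regimen A: f = (1/2)^(35/11) ≈ 0.1102; Cmin,ss = (1567/42)·f/(1−f) ≈ 4.621 μg/mL.
Regimen B: f = (1/2)^(39/11) ≈ 0.0856; Cmin,ss = (337/42)·f/(1−f) ≈ 0.751 μg/mL.
Difference ≈ 4.621 − 0.751 ≈ 3.870 μg/mL.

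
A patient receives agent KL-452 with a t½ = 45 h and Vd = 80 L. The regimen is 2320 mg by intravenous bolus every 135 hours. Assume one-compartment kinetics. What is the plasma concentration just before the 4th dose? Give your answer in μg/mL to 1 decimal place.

f = (1/2)^(τ/t½) = (1/2)^(135/45) ≈ 0.1250.
C₀ = D/Vd = 2320/80 ≈ 29.000 μg/mL.
Before the 4th dose, 3 doses have been given. Superposition: Cmin = C₀·(f + f² + … + f^3).
≈ 29.000 × (0.1250 + 0.0156 + 0.0020) ≈ 29.000 × 0.1426 ≈ 4.135 μg/mL.

4.1 μg/mL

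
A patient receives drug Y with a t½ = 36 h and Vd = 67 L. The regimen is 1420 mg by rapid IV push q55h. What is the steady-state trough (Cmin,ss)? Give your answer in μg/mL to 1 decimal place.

11.3 μg/mL

k = ln2/t½ = ln2/36 ≈ 0.019254 h⁻¹; fraction remaining f = e^(−kτ) = e^(−0.019254×55) ≈ 0.3468.
At steady state, accumulation factor R = 1/(1 − e^(−kτ)) ≈ 1.5309.
Each bolus raises the concentration by D/Vd = 1420/67 ≈ 21.194 μg/mL.
Steady-state peak Cmax,ss = C₀·R ≈ 21.194 × 1.5309 ≈ 32.446 μg/mL.
Steady-state trough Cmin,ss = Cmax,ss·f ≈ 32.446 × 0.3468 ≈ 11.252 μg/mL.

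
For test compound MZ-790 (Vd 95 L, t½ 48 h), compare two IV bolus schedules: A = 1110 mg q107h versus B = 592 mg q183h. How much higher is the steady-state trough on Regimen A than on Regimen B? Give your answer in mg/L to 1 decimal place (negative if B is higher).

Regimen A: f = (1/2)^(107/48) ≈ 0.2133; Cmin,ss = (1110/95)·f/(1−f) ≈ 3.168 mg/L.
Regimen B: f = (1/2)^(183/48) ≈ 0.0712; Cmin,ss = (592/95)·f/(1−f) ≈ 0.478 mg/L.
Difference ≈ 3.168 − 0.478 ≈ 2.690 mg/L.

2.7 mg/L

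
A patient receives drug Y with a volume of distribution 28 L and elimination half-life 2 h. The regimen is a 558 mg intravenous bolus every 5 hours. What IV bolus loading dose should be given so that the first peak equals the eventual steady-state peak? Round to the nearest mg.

f = (1/2)^(5/2) ≈ 0.176777; accumulation ratio R = 1/(1−f) ≈ 1.21474.
Loading dose to hit Cmax,ss on first dose: D_load = D_maint·R ≈ 558 × 1.21474 ≈ 677.82 mg.

678 mg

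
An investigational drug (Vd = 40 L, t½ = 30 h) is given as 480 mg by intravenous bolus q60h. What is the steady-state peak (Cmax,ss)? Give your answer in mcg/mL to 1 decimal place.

16.0 mcg/mL

τ = 60 h = 2 half-lives, so f = (1/2)^2 = 0.25.
At steady state, R = 1/(1 − 0.25) = 4/3.
Single-dose peak C₀ = D/Vd = 480/40 = 12 mcg/mL.
Steady-state peak Cmax,ss = C₀·R = 12 × 4/3 ≈ 16.000 mcg/mL.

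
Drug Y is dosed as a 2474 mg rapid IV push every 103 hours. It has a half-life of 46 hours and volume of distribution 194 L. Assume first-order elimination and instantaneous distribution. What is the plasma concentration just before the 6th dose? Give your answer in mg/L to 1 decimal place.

3.4 mg/L

f = (1/2)^(τ/t½) = (1/2)^(103/46) ≈ 0.2118.
C₀ = D/Vd = 2474/194 ≈ 12.753 mg/L.
Before the 6th dose, 5 doses have been given. Superposition: Cmin = C₀·(f + f² + … + f^5).
≈ 12.753 × (0.2118 + 0.0449 + 0.0095 + 0.0020 + 0.0004) ≈ 12.753 × 0.2686 ≈ 3.425 mg/L.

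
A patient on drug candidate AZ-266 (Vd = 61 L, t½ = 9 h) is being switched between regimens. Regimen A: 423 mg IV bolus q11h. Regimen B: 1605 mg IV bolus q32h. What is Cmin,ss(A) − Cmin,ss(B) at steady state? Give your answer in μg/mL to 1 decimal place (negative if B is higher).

2.8 μg/mL

Regimen A: f = (1/2)^(11/9) ≈ 0.4286; Cmin,ss = (423/61)·f/(1−f) ≈ 5.201 μg/mL.
Regimen B: f = (1/2)^(32/9) ≈ 0.0850; Cmin,ss = (1605/61)·f/(1−f) ≈ 2.444 μg/mL.
Difference ≈ 5.201 − 2.444 ≈ 2.757 μg/mL.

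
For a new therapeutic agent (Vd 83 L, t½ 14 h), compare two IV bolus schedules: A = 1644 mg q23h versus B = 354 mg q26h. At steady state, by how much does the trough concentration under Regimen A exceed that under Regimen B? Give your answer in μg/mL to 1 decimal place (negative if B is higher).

Regimen A: f = (1/2)^(23/14) ≈ 0.3202; Cmin,ss = (1644/83)·f/(1−f) ≈ 9.330 μg/mL.
Regimen B: f = (1/2)^(26/14) ≈ 0.2760; Cmin,ss = (354/83)·f/(1−f) ≈ 1.626 μg/mL.
Difference ≈ 9.330 − 1.626 ≈ 7.704 μg/mL.

7.7 μg/mL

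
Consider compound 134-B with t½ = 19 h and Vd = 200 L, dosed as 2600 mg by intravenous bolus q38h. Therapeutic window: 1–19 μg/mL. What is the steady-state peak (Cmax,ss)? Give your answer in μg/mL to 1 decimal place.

17.3 μg/mL

τ = 38 h = 2 half-lives, so f = (1/2)^2 = 0.25.
Accumulation ratio R = 1/(1 − f) = 1/0.75 = 4/3.
Single-dose peak C₀ = D/Vd = 2600/200 = 13 μg/mL.
Steady-state peak Cmax,ss = C₀·R = 13 × 4/3 ≈ 17.333 μg/mL.
Peak 17.3 μg/mL vs MTC 19 μg/mL: below toxic threshold.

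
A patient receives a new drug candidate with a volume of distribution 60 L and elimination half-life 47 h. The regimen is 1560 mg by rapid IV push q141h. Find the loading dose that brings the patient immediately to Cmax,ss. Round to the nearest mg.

f = (1/2)^(141/47) ≈ 0.125000; accumulation ratio R = 1/(1−f) ≈ 1.14286.
Loading dose to hit Cmax,ss on first dose: D_load = D_maint·R ≈ 1560 × 1.14286 ≈ 1782.86 mg.

1783 mg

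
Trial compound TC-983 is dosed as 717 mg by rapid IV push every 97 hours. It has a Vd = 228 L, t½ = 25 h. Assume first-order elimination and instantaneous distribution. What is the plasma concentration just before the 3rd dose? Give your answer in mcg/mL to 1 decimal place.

f = (1/2)^(τ/t½) = (1/2)^(97/25) ≈ 0.0679.
C₀ = D/Vd = 717/228 ≈ 3.145 mcg/mL.
Before the 3rd dose, 2 doses have been given. Superposition: Cmin = C₀·(f + f²).
≈ 3.145 × (0.0679 + 0.0046) ≈ 3.145 × 0.0725 ≈ 0.228 mcg/mL.

0.2 mcg/mL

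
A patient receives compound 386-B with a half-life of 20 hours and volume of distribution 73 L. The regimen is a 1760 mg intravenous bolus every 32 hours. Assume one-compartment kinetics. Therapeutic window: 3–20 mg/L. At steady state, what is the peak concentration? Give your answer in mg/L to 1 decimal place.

Over one 32-h interval, 32/20 ≈ 1.6 half-lives elapse, leaving f ≈ 0.3299 of each dose.
At steady state, accumulation factor R = 1/(1 − e^(−kτ)) ≈ 1.4923.
Single-dose peak C₀ = D/Vd = 1760/73 ≈ 24.110 mg/L.
Cmax,ss = C₀/(1 − f) ≈ 24.110/0.6701 ≈ 35.980 mg/L.
Peak 36.0 mg/L vs MTC 20 mg/L: exceeds toxic threshold.

36.0 mg/L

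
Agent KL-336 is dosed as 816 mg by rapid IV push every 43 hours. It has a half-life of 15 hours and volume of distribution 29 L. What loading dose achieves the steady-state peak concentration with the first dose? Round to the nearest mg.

946 mg

f = (1/2)^(43/15) ≈ 0.137103; accumulation ratio R = 1/(1−f) ≈ 1.15889.
Loading dose to hit Cmax,ss on first dose: D_load = D_maint·R ≈ 816 × 1.15889 ≈ 945.65 mg.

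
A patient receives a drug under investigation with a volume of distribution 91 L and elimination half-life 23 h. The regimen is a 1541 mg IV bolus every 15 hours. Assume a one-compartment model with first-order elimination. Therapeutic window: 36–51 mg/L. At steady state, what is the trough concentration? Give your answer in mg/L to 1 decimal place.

29.6 mg/L

τ/t½ = 15/23 ≈ 0.65217, so fraction remaining f = (1/2)^(15/23) ≈ 0.6363.
Each bolus raises the concentration by D/Vd = 1541/91 ≈ 16.934 mg/L.
Steady-state trough Cmin,ss = C₀·f/(1−f) ≈ 16.934 × 0.6363/0.3637 ≈ 29.626 mg/L.
Trough 29.6 mg/L vs MEC 36 mg/L: subtherapeutic.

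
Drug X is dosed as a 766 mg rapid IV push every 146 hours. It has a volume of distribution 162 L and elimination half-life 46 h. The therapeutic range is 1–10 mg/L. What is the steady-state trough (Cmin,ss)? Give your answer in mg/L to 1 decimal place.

0.6 mg/L

τ/t½ = 146/46 ≈ 3.1739, so fraction remaining f = (1/2)^(146/46) ≈ 0.1108.
Single-dose peak C₀ = D/Vd = 766/162 ≈ 4.728 mg/L.
Steady-state trough Cmin,ss = C₀·f/(1−f) ≈ 4.728 × 0.1108/0.8892 ≈ 0.589 mg/L.
Trough 0.6 mg/L vs MEC 1 mg/L: subtherapeutic.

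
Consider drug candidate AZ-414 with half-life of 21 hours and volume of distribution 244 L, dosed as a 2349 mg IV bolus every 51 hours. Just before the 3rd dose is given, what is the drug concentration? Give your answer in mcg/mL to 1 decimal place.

f = (1/2)^(τ/t½) = (1/2)^(51/21) ≈ 0.1857.
C₀ = D/Vd = 2349/244 ≈ 9.627 mcg/mL.
Before the 3rd dose, 2 doses have been given. Superposition: Cmin = C₀·(f + f²).
≈ 9.627 × (0.1857 + 0.0345) ≈ 9.627 × 0.2202 ≈ 2.120 mcg/mL.

2.1 mcg/mL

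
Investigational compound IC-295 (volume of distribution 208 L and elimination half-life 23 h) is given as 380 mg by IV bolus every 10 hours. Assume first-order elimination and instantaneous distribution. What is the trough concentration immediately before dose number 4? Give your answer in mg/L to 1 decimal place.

f = (1/2)^(τ/t½) = (1/2)^(10/23) ≈ 0.7398.
C₀ = D/Vd = 380/208 ≈ 1.827 mg/L.
Before the 4th dose, 3 doses have been given. Superposition: Cmin = C₀·(f + f² + … + f^3).
≈ 1.827 × (0.7398 + 0.5473 + 0.4049) ≈ 1.827 × 1.6920 ≈ 3.091 mg/L.

3.1 mg/L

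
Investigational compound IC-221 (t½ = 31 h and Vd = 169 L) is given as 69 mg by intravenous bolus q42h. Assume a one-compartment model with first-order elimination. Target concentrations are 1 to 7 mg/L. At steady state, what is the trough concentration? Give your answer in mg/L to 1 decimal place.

0.3 mg/L

k = ln2/t½ = ln2/31 ≈ 0.022360 h⁻¹; fraction remaining f = e^(−kτ) = e^(−0.022360×42) ≈ 0.3910.
At steady state, accumulation factor R = 1/(1 − e^(−kτ)) ≈ 1.6420.
Single-dose peak C₀ = D/Vd = 69/169 ≈ 0.408 mg/L.
Cmax,ss = C₀/(1 − f) ≈ 0.408/0.6090 ≈ 0.670 mg/L.
Steady-state trough Cmin,ss = Cmax,ss·f ≈ 0.670 × 0.3910 ≈ 0.262 mg/L.
Trough 0.3 mg/L vs MEC 1 mg/L: subtherapeutic.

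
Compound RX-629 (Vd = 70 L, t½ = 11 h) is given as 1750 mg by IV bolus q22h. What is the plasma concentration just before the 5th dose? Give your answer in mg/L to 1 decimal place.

f = (1/2)^(τ/t½) = (1/2)^(22/11) ≈ 0.2500.
C₀ = D/Vd = 1750/70 ≈ 25.000 mg/L.
Before the 5th dose, 4 doses have been given. Superposition: Cmin = C₀·(f + f² + … + f^4).
≈ 25.000 × (0.2500 + 0.0625 + 0.0156 + 0.0039) ≈ 25.000 × 0.3320 ≈ 8.300 mg/L.

8.3 mg/L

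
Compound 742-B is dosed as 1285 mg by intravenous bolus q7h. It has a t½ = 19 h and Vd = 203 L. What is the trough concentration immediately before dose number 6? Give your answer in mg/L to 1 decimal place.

f = (1/2)^(τ/t½) = (1/2)^(7/19) ≈ 0.7746.
C₀ = D/Vd = 1285/203 ≈ 6.330 mg/L.
Before the 6th dose, 5 doses have been given. Superposition: Cmin = C₀·(f + f² + … + f^5).
≈ 6.330 × (0.7746 + 0.6000 + 0.4648 + 0.3600 + 0.2789) ≈ 6.330 × 2.4783 ≈ 15.688 mg/L.

15.7 mg/L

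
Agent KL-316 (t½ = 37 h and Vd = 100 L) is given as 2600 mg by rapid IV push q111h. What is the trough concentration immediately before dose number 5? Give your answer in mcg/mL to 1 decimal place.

3.7 mcg/mL

f = (1/2)^(τ/t½) = (1/2)^(111/37) ≈ 0.1250.
C₀ = D/Vd = 2600/100 ≈ 26.000 mcg/mL.
Before the 5th dose, 4 doses have been given. Superposition: Cmin = C₀·(f + f² + … + f^4).
≈ 26.000 × (0.1250 + 0.0156 + 0.0020 + 0.0002) ≈ 26.000 × 0.1428 ≈ 3.713 mcg/mL.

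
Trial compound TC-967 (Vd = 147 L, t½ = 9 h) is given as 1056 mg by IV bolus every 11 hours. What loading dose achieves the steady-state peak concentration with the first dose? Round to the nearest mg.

1848 mg

f = (1/2)^(11/9) ≈ 0.428622; accumulation ratio R = 1/(1−f) ≈ 1.75015.
Loading dose to hit Cmax,ss on first dose: D_load = D_maint·R ≈ 1056 × 1.75015 ≈ 1848.16 mg.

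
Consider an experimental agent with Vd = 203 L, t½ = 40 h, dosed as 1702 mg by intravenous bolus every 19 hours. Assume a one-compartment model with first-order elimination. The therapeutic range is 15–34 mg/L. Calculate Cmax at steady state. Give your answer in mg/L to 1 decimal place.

k = ln2/t½ = ln2/40 ≈ 0.017329 h⁻¹; fraction remaining f = e^(−kτ) = e^(−0.017329×19) ≈ 0.7195.
Accumulation ratio R = 1/(1 − f) ≈ 1/0.2805 ≈ 3.5651.
Single-dose peak C₀ = D/Vd = 1702/203 ≈ 8.384 mg/L.
Cmax,ss = C₀/(1 − f) ≈ 8.384/0.2805 ≈ 29.889 mg/L.
Peak 29.9 mg/L vs MTC 34 mg/L: below toxic threshold.

29.9 mg/L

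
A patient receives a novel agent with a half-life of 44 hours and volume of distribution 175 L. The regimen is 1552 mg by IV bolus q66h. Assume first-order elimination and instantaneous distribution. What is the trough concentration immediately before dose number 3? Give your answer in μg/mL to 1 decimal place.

4.2 μg/mL

f = (1/2)^(τ/t½) = (1/2)^(66/44) ≈ 0.3536.
C₀ = D/Vd = 1552/175 ≈ 8.869 μg/mL.
Before the 3rd dose, 2 doses have been given. Superposition: Cmin = C₀·(f + f²).
≈ 8.869 × (0.3536 + 0.1250) ≈ 8.869 × 0.4786 ≈ 4.245 μg/mL.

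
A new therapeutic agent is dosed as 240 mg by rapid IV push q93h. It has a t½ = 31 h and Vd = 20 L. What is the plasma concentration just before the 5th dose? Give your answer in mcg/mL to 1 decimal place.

f = (1/2)^(τ/t½) = (1/2)^(93/31) ≈ 0.1250.
C₀ = D/Vd = 240/20 ≈ 12.000 mcg/mL.
Before the 5th dose, 4 doses have been given. Superposition: Cmin = C₀·(f + f² + … + f^4).
≈ 12.000 × (0.1250 + 0.0156 + 0.0020 + 0.0002) ≈ 12.000 × 0.1428 ≈ 1.714 mcg/mL.

1.7 mcg/mL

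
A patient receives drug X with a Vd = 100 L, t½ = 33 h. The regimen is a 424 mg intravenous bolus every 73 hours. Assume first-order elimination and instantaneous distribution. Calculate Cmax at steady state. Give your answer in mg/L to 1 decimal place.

k = ln2/t½ = ln2/33 ≈ 0.021004 h⁻¹; fraction remaining f = e^(−kτ) = e^(−0.021004×73) ≈ 0.2158.
Accumulation ratio R = 1/(1 − f) ≈ 1/0.7842 ≈ 1.2752.
Each bolus raises the concentration by D/Vd = 424/100 ≈ 4.240 mg/L.
Cmax,ss = C₀/(1 − f) ≈ 4.240/0.7842 ≈ 5.407 mg/L.

5.4 mg/L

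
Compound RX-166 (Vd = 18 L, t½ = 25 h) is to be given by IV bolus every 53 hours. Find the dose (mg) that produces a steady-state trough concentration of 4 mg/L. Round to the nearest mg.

τ/t½ = 53/25 ≈ 2.12, so f = (1/2)^(53/25) ≈ 0.230047.
Cmin,ss = (D/Vd)·f/(1−f), so D = Cmin,ss·Vd·(1−f)/f.
D = 4 × 18 × (1−f)/f ≈ 4 × 18 × 3.34694 ≈ 240.98 mg.

241 mg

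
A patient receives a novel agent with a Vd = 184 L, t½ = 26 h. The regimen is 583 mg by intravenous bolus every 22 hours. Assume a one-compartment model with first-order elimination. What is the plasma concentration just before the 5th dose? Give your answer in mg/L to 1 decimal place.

f = (1/2)^(τ/t½) = (1/2)^(22/26) ≈ 0.5563.
C₀ = D/Vd = 583/184 ≈ 3.168 mg/L.
Before the 5th dose, 4 doses have been given. Superposition: Cmin = C₀·(f + f² + … + f^4).
≈ 3.168 × (0.5563 + 0.3095 + 0.1722 + 0.0958) ≈ 3.168 × 1.1338 ≈ 3.592 mg/L.

3.6 mg/L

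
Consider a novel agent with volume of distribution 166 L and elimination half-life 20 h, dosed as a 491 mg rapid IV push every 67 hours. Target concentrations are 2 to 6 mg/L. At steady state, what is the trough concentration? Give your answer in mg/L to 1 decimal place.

0.3 mg/L

k = ln2/t½ = ln2/20 ≈ 0.034657 h⁻¹; fraction remaining f = e^(−kτ) = e^(−0.034657×67) ≈ 0.0981.
Accumulation ratio R = 1/(1 − f) ≈ 1/0.9019 ≈ 1.1088.
Each bolus raises the concentration by D/Vd = 491/166 ≈ 2.958 mg/L.
Cmax,ss = C₀/(1 − f) ≈ 2.958/0.9019 ≈ 3.280 mg/L.
Steady-state trough Cmin,ss = Cmax,ss·f ≈ 3.280 × 0.0981 ≈ 0.322 mg/L.
Trough 0.3 mg/L vs MEC 2 mg/L: subtherapeutic.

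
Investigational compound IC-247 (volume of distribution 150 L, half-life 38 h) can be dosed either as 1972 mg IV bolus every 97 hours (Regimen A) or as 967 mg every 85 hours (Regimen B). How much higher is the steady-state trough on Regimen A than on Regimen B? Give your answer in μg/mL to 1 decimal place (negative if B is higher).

Regimen A: f = (1/2)^(97/38) ≈ 0.1704; Cmin,ss = (1972/150)·f/(1−f) ≈ 2.700 μg/mL.
Regimen B: f = (1/2)^(85/38) ≈ 0.2122; Cmin,ss = (967/150)·f/(1−f) ≈ 1.736 μg/mL.
Difference ≈ 2.700 − 1.736 ≈ 0.964 μg/mL.

1.0 μg/mL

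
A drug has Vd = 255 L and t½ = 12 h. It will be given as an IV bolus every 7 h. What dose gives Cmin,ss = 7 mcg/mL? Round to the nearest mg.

889 mg

τ/t½ = 7/12 ≈ 0.58333, so f = (1/2)^(7/12) ≈ 0.667420.
Cmin,ss = (D/Vd)·f/(1−f), so D = Cmin,ss·Vd·(1−f)/f.
D = 7 × 255 × (1−f)/f ≈ 7 × 255 × 0.49831 ≈ 889.48 mg.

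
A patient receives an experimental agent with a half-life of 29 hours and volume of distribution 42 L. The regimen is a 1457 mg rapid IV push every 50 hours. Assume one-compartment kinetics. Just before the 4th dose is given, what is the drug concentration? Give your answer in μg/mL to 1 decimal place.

14.6 μg/mL

f = (1/2)^(τ/t½) = (1/2)^(50/29) ≈ 0.3027.
C₀ = D/Vd = 1457/42 ≈ 34.690 μg/mL.
Before the 4th dose, 3 doses have been given. Superposition: Cmin = C₀·(f + f² + … + f^3).
≈ 34.690 × (0.3027 + 0.0916 + 0.0277) ≈ 34.690 × 0.4220 ≈ 14.639 μg/mL.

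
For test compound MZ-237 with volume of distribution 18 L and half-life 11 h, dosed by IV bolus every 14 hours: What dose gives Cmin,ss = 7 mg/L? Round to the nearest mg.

τ/t½ = 14/11 ≈ 1.2727, so f = (1/2)^(14/11) ≈ 0.413877.
Cmin,ss = (D/Vd)·f/(1−f), so D = Cmin,ss·Vd·(1−f)/f.
D = 7 × 18 × (1−f)/f ≈ 7 × 18 × 1.41618 ≈ 178.44 mg.

178 mg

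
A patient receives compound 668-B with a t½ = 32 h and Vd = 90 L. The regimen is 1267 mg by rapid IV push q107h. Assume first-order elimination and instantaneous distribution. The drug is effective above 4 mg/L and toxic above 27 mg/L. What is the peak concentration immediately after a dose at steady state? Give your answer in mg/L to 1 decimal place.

15.6 mg/L

k = ln2/t½ = ln2/32 ≈ 0.021661 h⁻¹; fraction remaining f = e^(−kτ) = e^(−0.021661×107) ≈ 0.0985.
Accumulation ratio R = 1/(1 − f) ≈ 1/0.9015 ≈ 1.1093.
Each bolus raises the concentration by D/Vd = 1267/90 ≈ 14.078 mg/L.
Steady-state peak Cmax,ss = C₀·R ≈ 14.078 × 1.1093 ≈ 15.617 mg/L.
Peak 15.6 mg/L vs MTC 27 mg/L: below toxic threshold.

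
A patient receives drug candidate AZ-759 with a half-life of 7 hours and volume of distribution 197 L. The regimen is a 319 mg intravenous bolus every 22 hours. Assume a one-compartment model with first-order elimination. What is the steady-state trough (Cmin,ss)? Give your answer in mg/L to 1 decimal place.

k = ln2/t½ = ln2/7 ≈ 0.099021 h⁻¹; fraction remaining f = e^(−kτ) = e^(−0.099021×22) ≈ 0.1132.
Single-dose peak C₀ = D/Vd = 319/197 ≈ 1.619 mg/L.
Steady-state trough Cmin,ss = C₀·f/(1−f) ≈ 1.619 × 0.1132/0.8868 ≈ 0.207 mg/L.

0.2 mg/L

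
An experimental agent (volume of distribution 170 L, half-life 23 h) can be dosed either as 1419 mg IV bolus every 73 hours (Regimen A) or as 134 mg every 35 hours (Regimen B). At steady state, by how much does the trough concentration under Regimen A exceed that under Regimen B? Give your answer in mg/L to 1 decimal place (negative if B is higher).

0.6 mg/L

Regimen A: f = (1/2)^(73/23) ≈ 0.1108; Cmin,ss = (1419/170)·f/(1−f) ≈ 1.040 mg/L.
Regimen B: f = (1/2)^(35/23) ≈ 0.3483; Cmin,ss = (134/170)·f/(1−f) ≈ 0.421 mg/L.
Difference ≈ 1.040 − 0.421 ≈ 0.619 mg/L.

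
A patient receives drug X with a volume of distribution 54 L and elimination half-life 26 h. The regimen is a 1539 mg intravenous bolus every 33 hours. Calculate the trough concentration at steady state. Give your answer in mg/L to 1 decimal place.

20.2 mg/L

k = ln2/t½ = ln2/26 ≈ 0.026660 h⁻¹; fraction remaining f = e^(−kτ) = e^(−0.026660×33) ≈ 0.4149.
Accumulation ratio R = 1/(1 − f) ≈ 1/0.5851 ≈ 1.7091.
Single-dose peak C₀ = D/Vd = 1539/54 ≈ 28.500 mg/L.
Cmax,ss = C₀/(1 − f) ≈ 28.500/0.5851 ≈ 48.710 mg/L.
One interval later, Cmin,ss = Cmax,ss·e^(−kτ) ≈ 48.710 × 0.4149 ≈ 20.210 mg/L.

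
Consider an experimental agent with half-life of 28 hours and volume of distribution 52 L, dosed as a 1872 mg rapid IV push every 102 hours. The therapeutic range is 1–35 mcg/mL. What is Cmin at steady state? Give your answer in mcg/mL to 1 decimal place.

3.1 mcg/mL

Over one 102-h interval, 102/28 ≈ 3.6429 half-lives elapse, leaving f ≈ 0.0801 of each dose.
Accumulation ratio R = 1/(1 − f) ≈ 1/0.9199 ≈ 1.0871.
Single-dose peak C₀ = D/Vd = 1872/52 ≈ 36.000 mcg/mL.
Cmax,ss = C₀/(1 − f) ≈ 36.000/0.9199 ≈ 39.135 mcg/mL.
One interval later, Cmin,ss = Cmax,ss·e^(−kτ) ≈ 39.135 × 0.0801 ≈ 3.135 mcg/mL.
Trough 3.1 mcg/mL vs MEC 1 mcg/mL: adequate.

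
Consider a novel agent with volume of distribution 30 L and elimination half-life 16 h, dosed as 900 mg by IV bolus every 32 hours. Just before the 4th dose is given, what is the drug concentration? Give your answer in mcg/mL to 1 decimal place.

f = (1/2)^(τ/t½) = (1/2)^(32/16) ≈ 0.2500.
C₀ = D/Vd = 900/30 ≈ 30.000 mcg/mL.
Before the 4th dose, 3 doses have been given. Superposition: Cmin = C₀·(f + f² + … + f^3).
≈ 30.000 × (0.2500 + 0.0625 + 0.0156) ≈ 30.000 × 0.3281 ≈ 9.843 mcg/mL.

9.8 mcg/mL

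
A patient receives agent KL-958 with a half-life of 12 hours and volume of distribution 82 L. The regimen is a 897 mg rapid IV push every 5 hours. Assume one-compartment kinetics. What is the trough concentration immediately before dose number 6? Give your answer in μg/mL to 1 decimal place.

f = (1/2)^(τ/t½) = (1/2)^(5/12) ≈ 0.7492.
C₀ = D/Vd = 897/82 ≈ 10.939 μg/mL.
Before the 6th dose, 5 doses have been given. Superposition: Cmin = C₀·(f + f² + … + f^5).
≈ 10.939 × (0.7492 + 0.5613 + 0.4205 + 0.3151 + 0.2360) ≈ 10.939 × 2.2821 ≈ 24.964 μg/mL.

25.0 μg/mL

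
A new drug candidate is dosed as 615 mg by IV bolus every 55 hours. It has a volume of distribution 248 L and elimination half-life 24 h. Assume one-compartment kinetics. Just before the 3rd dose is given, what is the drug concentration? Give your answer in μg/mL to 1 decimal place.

0.6 μg/mL

f = (1/2)^(τ/t½) = (1/2)^(55/24) ≈ 0.2042.
C₀ = D/Vd = 615/248 ≈ 2.480 μg/mL.
Before the 3rd dose, 2 doses have been given. Superposition: Cmin = C₀·(f + f²).
≈ 2.480 × (0.2042 + 0.0417) ≈ 2.480 × 0.2459 ≈ 0.610 μg/mL.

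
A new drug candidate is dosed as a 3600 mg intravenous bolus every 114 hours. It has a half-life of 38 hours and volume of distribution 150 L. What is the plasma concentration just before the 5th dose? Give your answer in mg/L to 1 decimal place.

f = (1/2)^(τ/t½) = (1/2)^(114/38) ≈ 0.1250.
C₀ = D/Vd = 3600/150 ≈ 24.000 mg/L.
Before the 5th dose, 4 doses have been given. Superposition: Cmin = C₀·(f + f² + … + f^4).
≈ 24.000 × (0.1250 + 0.0156 + 0.0020 + 0.0002) ≈ 24.000 × 0.1428 ≈ 3.427 mg/L.

3.4 mg/L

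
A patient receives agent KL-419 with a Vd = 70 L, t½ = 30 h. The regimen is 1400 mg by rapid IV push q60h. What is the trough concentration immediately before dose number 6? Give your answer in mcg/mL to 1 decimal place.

6.7 mcg/mL

f = (1/2)^(τ/t½) = (1/2)^(60/30) ≈ 0.2500.
C₀ = D/Vd = 1400/70 ≈ 20.000 mcg/mL.
Before the 6th dose, 5 doses have been given. Superposition: Cmin = C₀·(f + f² + … + f^5).
≈ 20.000 × (0.2500 + 0.0625 + 0.0156 + 0.0039 + 0.0010) ≈ 20.000 × 0.3330 ≈ 6.660 mcg/mL.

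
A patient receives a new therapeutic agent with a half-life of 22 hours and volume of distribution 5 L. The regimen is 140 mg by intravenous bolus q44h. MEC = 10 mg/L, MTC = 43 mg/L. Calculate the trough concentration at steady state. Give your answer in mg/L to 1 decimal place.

9.3 mg/L

The dosing interval is 2 half-lives, so f = 2^(−2) = 0.25.
Accumulation ratio R = 1/(1 − f) = 1/0.75 = 4/3.
Single-dose peak C₀ = D/Vd = 140/5 = 28 mg/L.
Steady-state peak Cmax,ss = C₀·R = 28 × 4/3 ≈ 37.333 mg/L.
Steady-state trough Cmin,ss = Cmax,ss·f ≈ 37.333 × 0.25 ≈ 9.333 mg/L.
Trough 9.3 mg/L vs MEC 10 mg/L: subtherapeutic.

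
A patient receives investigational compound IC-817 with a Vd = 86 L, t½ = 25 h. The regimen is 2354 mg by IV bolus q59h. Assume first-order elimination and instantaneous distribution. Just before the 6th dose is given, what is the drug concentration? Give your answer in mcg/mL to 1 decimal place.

f = (1/2)^(τ/t½) = (1/2)^(59/25) ≈ 0.1948.
C₀ = D/Vd = 2354/86 ≈ 27.372 mcg/mL.
Before the 6th dose, 5 doses have been given. Superposition: Cmin = C₀·(f + f² + … + f^5).
≈ 27.372 × (0.1948 + 0.0379 + 0.0074 + 0.0014 + 0.0003) ≈ 27.372 × 0.2418 ≈ 6.619 mcg/mL.

6.6 mcg/mL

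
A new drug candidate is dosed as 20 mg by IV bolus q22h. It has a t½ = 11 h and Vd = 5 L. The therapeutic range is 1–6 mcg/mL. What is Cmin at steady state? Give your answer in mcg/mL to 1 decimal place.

The dosing interval is 2 half-lives, so f = 2^(−2) = 0.25.
At steady state, R = 1/(1 − 0.25) = 4/3.
Single-dose peak C₀ = D/Vd = 20/5 = 4 mcg/mL.
Steady-state peak Cmax,ss = C₀·R = 4 × 4/3 ≈ 5.333 mcg/mL.
Steady-state trough Cmin,ss = Cmax,ss·f ≈ 5.333 × 0.25 ≈ 1.333 mcg/mL.
Trough 1.3 mcg/mL vs MEC 1 mcg/mL: adequate.

1.3 mcg/mL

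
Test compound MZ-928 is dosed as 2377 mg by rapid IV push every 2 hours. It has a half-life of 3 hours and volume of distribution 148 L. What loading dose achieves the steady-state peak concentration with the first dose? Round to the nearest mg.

6424 mg

f = (1/2)^(2/3) ≈ 0.629961; accumulation ratio R = 1/(1−f) ≈ 2.70242.
Loading dose to hit Cmax,ss on first dose: D_load = D_maint·R ≈ 2377 × 2.70242 ≈ 6423.65 mg.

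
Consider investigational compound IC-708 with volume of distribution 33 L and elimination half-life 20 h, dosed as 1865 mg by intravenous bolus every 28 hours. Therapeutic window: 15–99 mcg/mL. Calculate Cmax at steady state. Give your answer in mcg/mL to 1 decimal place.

91.0 mcg/mL

Over one 28-h interval, 28/20 ≈ 1.4 half-lives elapse, leaving f ≈ 0.3789 of each dose.
Accumulation ratio R = 1/(1 − f) ≈ 1/0.6211 ≈ 1.6100.
Each bolus raises the concentration by D/Vd = 1865/33 ≈ 56.515 mcg/mL.
Steady-state peak Cmax,ss = C₀·R ≈ 56.515 × 1.6100 ≈ 90.989 mcg/mL.
Peak 91.0 mcg/mL vs MTC 99 mcg/mL: below toxic threshold.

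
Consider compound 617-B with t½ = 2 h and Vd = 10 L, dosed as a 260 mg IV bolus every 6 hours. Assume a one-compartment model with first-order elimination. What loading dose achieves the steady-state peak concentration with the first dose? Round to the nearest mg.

297 mg

f = (1/2)^(6/2) ≈ 0.125000; accumulation ratio R = 1/(1−f) ≈ 1.14286.
Loading dose to hit Cmax,ss on first dose: D_load = D_maint·R ≈ 260 × 1.14286 ≈ 297.14 mg.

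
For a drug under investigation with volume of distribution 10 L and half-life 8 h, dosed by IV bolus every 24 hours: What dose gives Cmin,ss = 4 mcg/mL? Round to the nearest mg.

280 mg

τ/t½ = 24/8 ≈ 3, so f = (1/2)^(24/8) ≈ 0.125000.
Cmin,ss = (D/Vd)·f/(1−f), so D = Cmin,ss·Vd·(1−f)/f.
D = 4 × 10 × (1−f)/f ≈ 4 × 10 × 7.00000 ≈ 280.00 mg.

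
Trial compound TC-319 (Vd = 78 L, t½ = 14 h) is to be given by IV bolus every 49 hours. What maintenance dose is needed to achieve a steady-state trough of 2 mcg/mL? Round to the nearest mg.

1609 mg

τ/t½ = 49/14 ≈ 3.5, so f = (1/2)^(49/14) ≈ 0.088388.
Cmin,ss = (D/Vd)·f/(1−f), so D = Cmin,ss·Vd·(1−f)/f.
D = 2 × 78 × (1−f)/f ≈ 2 × 78 × 10.31375 ≈ 1608.95 mg.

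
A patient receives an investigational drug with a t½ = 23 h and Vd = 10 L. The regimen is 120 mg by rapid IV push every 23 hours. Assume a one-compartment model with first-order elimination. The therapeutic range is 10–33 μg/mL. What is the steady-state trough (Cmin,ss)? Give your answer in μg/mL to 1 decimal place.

The dosing interval is 1 half-life, so f = 2^(−1) = 0.5.
Accumulation ratio R = 1/(1 − f) = 1/0.5 = 2/1.
Single-dose peak C₀ = D/Vd = 120/10 = 12 μg/mL.
Steady-state peak Cmax,ss = C₀·R = 12 × 2/1 ≈ 24.000 μg/mL.
Steady-state trough Cmin,ss = Cmax,ss·f ≈ 24.000 × 0.5 ≈ 12.000 μg/mL.
Trough 12.0 μg/mL vs MEC 10 μg/mL: adequate.

12.0 μg/mL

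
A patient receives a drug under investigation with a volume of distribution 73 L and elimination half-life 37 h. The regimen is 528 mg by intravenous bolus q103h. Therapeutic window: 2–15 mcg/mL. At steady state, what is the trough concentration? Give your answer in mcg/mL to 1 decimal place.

k = ln2/t½ = ln2/37 ≈ 0.018734 h⁻¹; fraction remaining f = e^(−kτ) = e^(−0.018734×103) ≈ 0.1452.
Accumulation ratio R = 1/(1 − f) ≈ 1/0.8548 ≈ 1.1699.
Each bolus raises the concentration by D/Vd = 528/73 ≈ 7.233 mcg/mL.
Steady-state peak Cmax,ss = C₀·R ≈ 7.233 × 1.1699 ≈ 8.462 mcg/mL.
Steady-state trough Cmin,ss = Cmax,ss·f ≈ 8.462 × 0.1452 ≈ 1.229 mcg/mL.
Trough 1.2 mcg/mL vs MEC 2 mcg/mL: subtherapeutic.

1.2 mcg/mL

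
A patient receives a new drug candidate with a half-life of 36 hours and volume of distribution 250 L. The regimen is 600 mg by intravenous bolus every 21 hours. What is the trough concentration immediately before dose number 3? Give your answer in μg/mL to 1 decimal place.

2.7 μg/mL

f = (1/2)^(τ/t½) = (1/2)^(21/36) ≈ 0.6674.
C₀ = D/Vd = 600/250 ≈ 2.400 μg/mL.
Before the 3rd dose, 2 doses have been given. Superposition: Cmin = C₀·(f + f²).
≈ 2.400 × (0.6674 + 0.4454) ≈ 2.400 × 1.1128 ≈ 2.671 μg/mL.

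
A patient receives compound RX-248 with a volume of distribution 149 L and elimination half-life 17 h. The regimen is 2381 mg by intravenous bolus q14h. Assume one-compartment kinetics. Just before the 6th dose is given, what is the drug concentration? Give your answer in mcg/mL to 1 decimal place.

19.6 mcg/mL

f = (1/2)^(τ/t½) = (1/2)^(14/17) ≈ 0.5651.
C₀ = D/Vd = 2381/149 ≈ 15.980 mcg/mL.
Before the 6th dose, 5 doses have been given. Superposition: Cmin = C₀·(f + f² + … + f^5).
≈ 15.980 × (0.5651 + 0.3193 + 0.1805 + 0.1020 + 0.0576) ≈ 15.980 × 1.2245 ≈ 19.568 mcg/mL.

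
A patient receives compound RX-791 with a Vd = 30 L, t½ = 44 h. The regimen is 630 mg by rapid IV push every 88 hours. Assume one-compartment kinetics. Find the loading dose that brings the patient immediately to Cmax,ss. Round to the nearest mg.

f = (1/2)^(88/44) ≈ 0.250000; accumulation ratio R = 1/(1−f) ≈ 1.33333.
Loading dose to hit Cmax,ss on first dose: D_load = D_maint·R ≈ 630 × 1.33333 ≈ 840.00 mg.

840 mg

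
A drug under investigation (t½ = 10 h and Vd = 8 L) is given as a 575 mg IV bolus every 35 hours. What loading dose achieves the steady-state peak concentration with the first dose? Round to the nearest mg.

631 mg

f = (1/2)^(35/10) ≈ 0.088388; accumulation ratio R = 1/(1−f) ≈ 1.09696.
Loading dose to hit Cmax,ss on first dose: D_load = D_maint·R ≈ 575 × 1.09696 ≈ 630.75 mg.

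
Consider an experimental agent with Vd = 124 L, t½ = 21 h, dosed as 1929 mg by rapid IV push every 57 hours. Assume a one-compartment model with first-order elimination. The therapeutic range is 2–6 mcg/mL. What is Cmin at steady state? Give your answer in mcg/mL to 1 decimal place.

τ/t½ = 57/21 ≈ 2.7143, so fraction remaining f = (1/2)^(57/21) ≈ 0.1524.
Single-dose peak C₀ = D/Vd = 1929/124 ≈ 15.556 mcg/mL.
Steady-state trough Cmin,ss = C₀·f/(1−f) ≈ 15.556 × 0.1524/0.8476 ≈ 2.797 mcg/mL.
Trough 2.8 mcg/mL vs MEC 2 mcg/mL: adequate.

2.8 mcg/mL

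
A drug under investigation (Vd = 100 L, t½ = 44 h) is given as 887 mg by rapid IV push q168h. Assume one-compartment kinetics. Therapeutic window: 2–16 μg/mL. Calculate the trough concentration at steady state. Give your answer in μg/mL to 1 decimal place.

0.7 μg/mL

τ/t½ = 168/44 ≈ 3.8182, so fraction remaining f = (1/2)^(168/44) ≈ 0.0709.
At steady state, accumulation factor R = 1/(1 − e^(−kτ)) ≈ 1.0763.
Single-dose peak C₀ = D/Vd = 887/100 ≈ 8.870 μg/mL.
Cmax,ss = C₀/(1 − f) ≈ 8.870/0.9291 ≈ 9.547 μg/mL.
One interval later, Cmin,ss = Cmax,ss·e^(−kτ) ≈ 9.547 × 0.0709 ≈ 0.677 μg/mL.
Trough 0.7 μg/mL vs MEC 2 μg/mL: subtherapeutic.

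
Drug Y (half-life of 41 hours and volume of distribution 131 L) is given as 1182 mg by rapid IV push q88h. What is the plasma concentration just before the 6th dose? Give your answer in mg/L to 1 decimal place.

2.6 mg/L

f = (1/2)^(τ/t½) = (1/2)^(88/41) ≈ 0.2259.
C₀ = D/Vd = 1182/131 ≈ 9.023 mg/L.
Before the 6th dose, 5 doses have been given. Superposition: Cmin = C₀·(f + f² + … + f^5).
≈ 9.023 × (0.2259 + 0.0510 + 0.0115 + 0.0026 + 0.0006) ≈ 9.023 × 0.2916 ≈ 2.631 mg/L.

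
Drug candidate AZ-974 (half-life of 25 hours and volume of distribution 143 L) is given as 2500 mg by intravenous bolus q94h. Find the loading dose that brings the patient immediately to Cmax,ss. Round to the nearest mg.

f = (1/2)^(94/25) ≈ 0.073812; accumulation ratio R = 1/(1−f) ≈ 1.07969.
Loading dose to hit Cmax,ss on first dose: D_load = D_maint·R ≈ 2500 × 1.07969 ≈ 2699.22 mg.

2699 mg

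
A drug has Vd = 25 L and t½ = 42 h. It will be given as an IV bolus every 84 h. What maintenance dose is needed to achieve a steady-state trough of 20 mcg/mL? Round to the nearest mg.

τ/t½ = 84/42 ≈ 2, so f = (1/2)^(84/42) ≈ 0.250000.
Cmin,ss = (D/Vd)·f/(1−f), so D = Cmin,ss·Vd·(1−f)/f.
D = 20 × 25 × (1−f)/f ≈ 20 × 25 × 3.00000 ≈ 1500.00 mg.

1500 mg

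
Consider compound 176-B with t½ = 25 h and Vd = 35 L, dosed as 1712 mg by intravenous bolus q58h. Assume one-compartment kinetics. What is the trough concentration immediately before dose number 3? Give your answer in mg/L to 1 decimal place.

f = (1/2)^(τ/t½) = (1/2)^(58/25) ≈ 0.2003.
C₀ = D/Vd = 1712/35 ≈ 48.914 mg/L.
Before the 3rd dose, 2 doses have been given. Superposition: Cmin = C₀·(f + f²).
≈ 48.914 × (0.2003 + 0.0401) ≈ 48.914 × 0.2404 ≈ 11.759 mg/L.

11.8 mg/L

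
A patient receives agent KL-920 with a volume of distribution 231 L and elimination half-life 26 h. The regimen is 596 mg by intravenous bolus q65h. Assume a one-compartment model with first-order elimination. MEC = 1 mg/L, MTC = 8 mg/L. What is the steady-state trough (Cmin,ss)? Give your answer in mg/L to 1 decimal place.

0.6 mg/L

τ/t½ = 65/26 ≈ 2.5, so fraction remaining f = (1/2)^(65/26) ≈ 0.1768.
Single-dose peak C₀ = D/Vd = 596/231 ≈ 2.580 mg/L.
Steady-state trough Cmin,ss = C₀·f/(1−f) ≈ 2.580 × 0.1768/0.8232 ≈ 0.554 mg/L.
Trough 0.6 mg/L vs MEC 1 mg/L: subtherapeutic.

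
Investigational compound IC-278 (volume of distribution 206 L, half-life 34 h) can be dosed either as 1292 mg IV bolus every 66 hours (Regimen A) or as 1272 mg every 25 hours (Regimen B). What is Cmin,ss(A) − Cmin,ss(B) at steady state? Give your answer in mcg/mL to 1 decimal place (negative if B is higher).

-7.1 mcg/mL

Regimen A: f = (1/2)^(66/34) ≈ 0.2604; Cmin,ss = (1292/206)·f/(1−f) ≈ 2.208 mcg/mL.
Regimen B: f = (1/2)^(25/34) ≈ 0.6007; Cmin,ss = (1272/206)·f/(1−f) ≈ 9.289 mcg/mL.
Difference ≈ 2.208 − 9.289 ≈ -7.081 mcg/mL.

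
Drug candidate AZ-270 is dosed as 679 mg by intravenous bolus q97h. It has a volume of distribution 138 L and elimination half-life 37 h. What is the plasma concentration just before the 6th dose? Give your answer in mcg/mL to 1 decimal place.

1.0 mcg/mL

f = (1/2)^(τ/t½) = (1/2)^(97/37) ≈ 0.1625.
C₀ = D/Vd = 679/138 ≈ 4.920 mcg/mL.
Before the 6th dose, 5 doses have been given. Superposition: Cmin = C₀·(f + f² + … + f^5).
≈ 4.920 × (0.1625 + 0.0264 + 0.0043 + 0.0007 + 0.0001) ≈ 4.920 × 0.1940 ≈ 0.954 mcg/mL.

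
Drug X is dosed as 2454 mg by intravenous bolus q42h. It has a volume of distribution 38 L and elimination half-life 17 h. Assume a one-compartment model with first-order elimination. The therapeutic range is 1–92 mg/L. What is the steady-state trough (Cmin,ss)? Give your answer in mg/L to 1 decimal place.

τ/t½ = 42/17 ≈ 2.4706, so fraction remaining f = (1/2)^(42/17) ≈ 0.1804.
Each bolus raises the concentration by D/Vd = 2454/38 ≈ 64.579 mg/L.
Steady-state trough Cmin,ss = C₀·f/(1−f) ≈ 64.579 × 0.1804/0.8196 ≈ 14.214 mg/L.
Trough 14.2 mg/L vs MEC 1 mg/L: adequate.

14.2 mg/L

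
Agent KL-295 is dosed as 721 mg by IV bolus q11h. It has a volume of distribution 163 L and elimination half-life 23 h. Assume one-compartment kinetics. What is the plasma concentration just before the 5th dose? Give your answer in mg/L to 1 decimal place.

f = (1/2)^(τ/t½) = (1/2)^(11/23) ≈ 0.7178.
C₀ = D/Vd = 721/163 ≈ 4.423 mg/L.
Before the 5th dose, 4 doses have been given. Superposition: Cmin = C₀·(f + f² + … + f^4).
≈ 4.423 × (0.7178 + 0.5152 + 0.3698 + 0.2655) ≈ 4.423 × 1.8683 ≈ 8.263 mg/L.

8.3 mg/L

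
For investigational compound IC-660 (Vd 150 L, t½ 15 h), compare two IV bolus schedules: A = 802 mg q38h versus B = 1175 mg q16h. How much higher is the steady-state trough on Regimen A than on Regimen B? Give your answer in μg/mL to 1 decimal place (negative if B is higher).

Regimen A: f = (1/2)^(38/15) ≈ 0.1727; Cmin,ss = (802/150)·f/(1−f) ≈ 1.116 μg/mL.
Regimen B: f = (1/2)^(16/15) ≈ 0.4774; Cmin,ss = (1175/150)·f/(1−f) ≈ 7.156 μg/mL.
Difference ≈ 1.116 − 7.156 ≈ -6.040 μg/mL.

-6.0 μg/mL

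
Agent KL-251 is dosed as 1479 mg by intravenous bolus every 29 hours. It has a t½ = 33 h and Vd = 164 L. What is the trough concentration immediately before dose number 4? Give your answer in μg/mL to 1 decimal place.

f = (1/2)^(τ/t½) = (1/2)^(29/33) ≈ 0.5438.
C₀ = D/Vd = 1479/164 ≈ 9.018 μg/mL.
Before the 4th dose, 3 doses have been given. Superposition: Cmin = C₀·(f + f² + … + f^3).
≈ 9.018 × (0.5438 + 0.2957 + 0.1608) ≈ 9.018 × 1.0003 ≈ 9.021 μg/mL.

9.0 μg/mL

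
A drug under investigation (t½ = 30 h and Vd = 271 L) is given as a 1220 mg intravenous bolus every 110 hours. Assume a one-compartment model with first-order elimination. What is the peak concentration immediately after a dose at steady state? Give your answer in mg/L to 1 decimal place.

4.9 mg/L

k = ln2/t½ = ln2/30 ≈ 0.023105 h⁻¹; fraction remaining f = e^(−kτ) = e^(−0.023105×110) ≈ 0.0787.
At steady state, accumulation factor R = 1/(1 − e^(−kτ)) ≈ 1.0854.
Each bolus raises the concentration by D/Vd = 1220/271 ≈ 4.502 mg/L.
Cmax,ss = C₀/(1 − f) ≈ 4.502/0.9213 ≈ 4.887 mg/L.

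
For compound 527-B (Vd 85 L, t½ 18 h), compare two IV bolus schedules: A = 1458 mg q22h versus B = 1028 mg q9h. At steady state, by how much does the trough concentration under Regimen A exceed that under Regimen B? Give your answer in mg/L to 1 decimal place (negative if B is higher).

-16.3 mg/L

Regimen A: f = (1/2)^(22/18) ≈ 0.4286; Cmin,ss = (1458/85)·f/(1−f) ≈ 12.866 mg/L.
Regimen B: f = (1/2)^(9/18) ≈ 0.7071; Cmin,ss = (1028/85)·f/(1−f) ≈ 29.197 mg/L.
Difference ≈ 12.866 − 29.197 ≈ -16.331 mg/L.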